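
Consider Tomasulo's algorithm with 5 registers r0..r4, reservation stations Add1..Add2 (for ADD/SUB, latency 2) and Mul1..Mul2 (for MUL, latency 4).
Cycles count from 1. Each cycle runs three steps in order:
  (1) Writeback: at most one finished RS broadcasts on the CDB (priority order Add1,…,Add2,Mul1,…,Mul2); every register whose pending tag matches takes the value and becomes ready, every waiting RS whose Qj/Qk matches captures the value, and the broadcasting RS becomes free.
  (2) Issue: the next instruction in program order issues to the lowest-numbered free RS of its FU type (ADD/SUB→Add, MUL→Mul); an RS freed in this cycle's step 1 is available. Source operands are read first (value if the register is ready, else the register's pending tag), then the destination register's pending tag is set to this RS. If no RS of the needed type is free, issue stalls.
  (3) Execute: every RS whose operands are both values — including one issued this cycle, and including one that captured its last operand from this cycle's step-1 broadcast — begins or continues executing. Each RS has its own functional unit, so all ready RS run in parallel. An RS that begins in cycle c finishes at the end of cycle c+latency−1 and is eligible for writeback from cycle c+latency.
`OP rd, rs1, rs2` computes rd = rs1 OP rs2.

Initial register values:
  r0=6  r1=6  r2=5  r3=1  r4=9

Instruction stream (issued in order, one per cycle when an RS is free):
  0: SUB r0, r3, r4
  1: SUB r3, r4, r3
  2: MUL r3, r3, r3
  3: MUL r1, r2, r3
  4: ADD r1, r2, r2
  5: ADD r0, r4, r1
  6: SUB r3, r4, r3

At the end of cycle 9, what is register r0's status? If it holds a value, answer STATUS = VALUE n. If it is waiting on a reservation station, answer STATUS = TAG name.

c1: issue SUB r0<-Add1 | r0:Add1,r1:6,r2:5,r3:1,r4:9
c2: issue SUB r3<-Add2 | r0:Add1,r1:6,r2:5,r3:Add2,r4:9
c3: CDB Add1=-8; issue MUL r3<-Mul1 | r0:-8,r1:6,r2:5,r3:Mul1,r4:9
c4: CDB Add2=8; issue MUL r1<-Mul2 | r0:-8,r1:Mul2,r2:5,r3:Mul1,r4:9
c5: issue ADD r1<-Add1 | r0:-8,r1:Add1,r2:5,r3:Mul1,r4:9
c6: issue ADD r0<-Add2 | r0:Add2,r1:Add1,r2:5,r3:Mul1,r4:9
c7: CDB Add1=10; issue SUB r3<-Add1 | r0:Add2,r1:10,r2:5,r3:Add1,r4:9
c8: CDB Mul1=64 | r0:Add2,r1:10,r2:5,r3:Add1,r4:9
c9: CDB Add2=19 | r0:19,r1:10,r2:5,r3:Add1,r4:9

STATUS = VALUE 19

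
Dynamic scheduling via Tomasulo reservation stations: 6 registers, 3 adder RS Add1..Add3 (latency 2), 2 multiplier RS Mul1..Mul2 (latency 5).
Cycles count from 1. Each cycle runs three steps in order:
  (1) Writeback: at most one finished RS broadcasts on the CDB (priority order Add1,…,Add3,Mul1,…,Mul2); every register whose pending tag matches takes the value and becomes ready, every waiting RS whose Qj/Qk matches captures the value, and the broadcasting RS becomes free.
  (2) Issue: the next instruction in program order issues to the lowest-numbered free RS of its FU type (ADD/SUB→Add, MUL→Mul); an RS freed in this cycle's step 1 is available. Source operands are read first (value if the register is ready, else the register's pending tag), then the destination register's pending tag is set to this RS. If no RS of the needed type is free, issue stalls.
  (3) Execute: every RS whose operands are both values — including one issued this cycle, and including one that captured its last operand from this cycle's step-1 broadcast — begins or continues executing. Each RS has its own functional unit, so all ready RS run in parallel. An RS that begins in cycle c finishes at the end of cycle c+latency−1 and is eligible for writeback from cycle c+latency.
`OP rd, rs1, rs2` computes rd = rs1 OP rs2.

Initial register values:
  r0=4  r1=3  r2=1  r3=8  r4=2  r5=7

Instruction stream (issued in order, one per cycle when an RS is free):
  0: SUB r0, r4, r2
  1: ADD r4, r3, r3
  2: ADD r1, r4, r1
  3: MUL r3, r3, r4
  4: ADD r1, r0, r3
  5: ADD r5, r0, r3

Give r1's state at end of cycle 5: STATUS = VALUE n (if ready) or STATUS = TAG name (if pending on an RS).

STATUS = TAG Add2

  c1: issue SUB r0<-Add1  regs: r0:Add1,r1:3,r2:1,r3:8,r4:2,r5:7
  c2: issue ADD r4<-Add2  regs: r0:Add1,r1:3,r2:1,r3:8,r4:Add2,r5:7
  c3: CDB Add1=1; issue ADD r1<-Add1  regs: r0:1,r1:Add1,r2:1,r3:8,r4:Add2,r5:7
  c4: CDB Add2=16; issue MUL r3<-Mul1  regs: r0:1,r1:Add1,r2:1,r3:Mul1,r4:16,r5:7
  c5: issue ADD r1<-Add2  regs: r0:1,r1:Add2,r2:1,r3:Mul1,r4:16,r5:7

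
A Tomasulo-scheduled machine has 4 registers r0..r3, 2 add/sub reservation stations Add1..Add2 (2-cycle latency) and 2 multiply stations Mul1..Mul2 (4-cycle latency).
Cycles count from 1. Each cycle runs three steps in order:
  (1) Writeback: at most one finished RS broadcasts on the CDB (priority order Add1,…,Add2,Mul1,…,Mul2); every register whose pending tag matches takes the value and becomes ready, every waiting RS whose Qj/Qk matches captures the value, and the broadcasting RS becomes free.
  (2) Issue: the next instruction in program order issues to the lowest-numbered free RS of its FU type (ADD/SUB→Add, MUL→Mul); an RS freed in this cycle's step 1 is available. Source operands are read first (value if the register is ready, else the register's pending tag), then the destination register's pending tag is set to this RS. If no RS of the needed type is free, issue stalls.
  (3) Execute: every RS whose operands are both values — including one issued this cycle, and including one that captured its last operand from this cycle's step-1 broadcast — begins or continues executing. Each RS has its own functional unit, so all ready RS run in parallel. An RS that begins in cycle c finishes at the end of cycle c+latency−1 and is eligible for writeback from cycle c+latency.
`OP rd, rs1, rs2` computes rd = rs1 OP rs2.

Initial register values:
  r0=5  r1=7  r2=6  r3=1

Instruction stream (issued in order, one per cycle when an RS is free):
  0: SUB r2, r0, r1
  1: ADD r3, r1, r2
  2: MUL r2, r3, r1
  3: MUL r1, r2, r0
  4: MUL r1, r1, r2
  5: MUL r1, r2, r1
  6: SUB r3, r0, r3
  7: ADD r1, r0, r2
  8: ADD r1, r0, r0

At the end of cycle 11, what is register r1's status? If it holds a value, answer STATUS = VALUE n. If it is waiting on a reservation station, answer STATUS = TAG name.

c1: issue SUB r2<-Add1 | r0:5,r1:7,r2:Add1,r3:1
c2: issue ADD r3<-Add2 | r0:5,r1:7,r2:Add1,r3:Add2
c3: CDB Add1=-2; issue MUL r2<-Mul1 | r0:5,r1:7,r2:Mul1,r3:Add2
c4: issue MUL r1<-Mul2 | r0:5,r1:Mul2,r2:Mul1,r3:Add2
c5: CDB Add2=5; stall | r0:5,r1:Mul2,r2:Mul1,r3:5
c6: stall | r0:5,r1:Mul2,r2:Mul1,r3:5
c7: stall | r0:5,r1:Mul2,r2:Mul1,r3:5
c8: stall | r0:5,r1:Mul2,r2:Mul1,r3:5
c9: CDB Mul1=35; issue MUL r1<-Mul1 | r0:5,r1:Mul1,r2:35,r3:5
c10: stall | r0:5,r1:Mul1,r2:35,r3:5
c11: stall | r0:5,r1:Mul1,r2:35,r3:5

STATUS = TAG Mul1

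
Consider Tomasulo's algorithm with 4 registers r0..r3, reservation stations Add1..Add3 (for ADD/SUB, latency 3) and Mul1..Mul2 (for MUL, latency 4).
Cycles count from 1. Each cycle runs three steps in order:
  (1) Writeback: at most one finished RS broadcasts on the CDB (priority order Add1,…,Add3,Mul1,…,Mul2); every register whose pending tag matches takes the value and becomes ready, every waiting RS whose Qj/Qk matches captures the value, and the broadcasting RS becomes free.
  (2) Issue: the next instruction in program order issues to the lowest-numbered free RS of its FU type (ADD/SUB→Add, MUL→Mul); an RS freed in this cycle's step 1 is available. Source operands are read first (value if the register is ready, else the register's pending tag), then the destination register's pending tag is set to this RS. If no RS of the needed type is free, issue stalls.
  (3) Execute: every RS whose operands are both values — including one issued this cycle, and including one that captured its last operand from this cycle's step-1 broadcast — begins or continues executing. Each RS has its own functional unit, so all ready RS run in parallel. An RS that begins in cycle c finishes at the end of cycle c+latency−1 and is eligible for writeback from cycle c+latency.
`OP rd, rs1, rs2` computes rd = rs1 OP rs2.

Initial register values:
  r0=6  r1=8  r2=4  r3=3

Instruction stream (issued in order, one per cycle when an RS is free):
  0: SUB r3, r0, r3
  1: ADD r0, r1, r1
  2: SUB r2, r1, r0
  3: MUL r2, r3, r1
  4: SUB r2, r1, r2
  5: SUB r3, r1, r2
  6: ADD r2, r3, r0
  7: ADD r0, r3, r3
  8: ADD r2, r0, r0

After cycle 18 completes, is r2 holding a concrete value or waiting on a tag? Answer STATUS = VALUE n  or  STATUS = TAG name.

cycle 1: issue SUB r3<-Add1 // r0:6,r1:8,r2:4,r3:Add1
cycle 2: issue ADD r0<-Add2 // r0:Add2,r1:8,r2:4,r3:Add1
cycle 3: issue SUB r2<-Add3 // r0:Add2,r1:8,r2:Add3,r3:Add1
cycle 4: CDB Add1=3; issue MUL r2<-Mul1 // r0:Add2,r1:8,r2:Mul1,r3:3
cycle 5: CDB Add2=16; issue SUB r2<-Add1 // r0:16,r1:8,r2:Add1,r3:3
cycle 6: issue SUB r3<-Add2 // r0:16,r1:8,r2:Add1,r3:Add2
cycle 7: stall // r0:16,r1:8,r2:Add1,r3:Add2
cycle 8: CDB Add3=-8; issue ADD r2<-Add3 // r0:16,r1:8,r2:Add3,r3:Add2
cycle 9: CDB Mul1=24; stall // r0:16,r1:8,r2:Add3,r3:Add2
cycle 10: stall // r0:16,r1:8,r2:Add3,r3:Add2
cycle 11: stall // r0:16,r1:8,r2:Add3,r3:Add2
cycle 12: CDB Add1=-16; issue ADD r0<-Add1 // r0:Add1,r1:8,r2:Add3,r3:Add2
cycle 13: stall // r0:Add1,r1:8,r2:Add3,r3:Add2
cycle 14: stall // r0:Add1,r1:8,r2:Add3,r3:Add2
cycle 15: CDB Add2=24; issue ADD r2<-Add2 // r0:Add1,r1:8,r2:Add2,r3:24
cycle 16: - // r0:Add1,r1:8,r2:Add2,r3:24
cycle 17: - // r0:Add1,r1:8,r2:Add2,r3:24
cycle 18: CDB Add1=48 // r0:48,r1:8,r2:Add2,r3:24

STATUS = TAG Add2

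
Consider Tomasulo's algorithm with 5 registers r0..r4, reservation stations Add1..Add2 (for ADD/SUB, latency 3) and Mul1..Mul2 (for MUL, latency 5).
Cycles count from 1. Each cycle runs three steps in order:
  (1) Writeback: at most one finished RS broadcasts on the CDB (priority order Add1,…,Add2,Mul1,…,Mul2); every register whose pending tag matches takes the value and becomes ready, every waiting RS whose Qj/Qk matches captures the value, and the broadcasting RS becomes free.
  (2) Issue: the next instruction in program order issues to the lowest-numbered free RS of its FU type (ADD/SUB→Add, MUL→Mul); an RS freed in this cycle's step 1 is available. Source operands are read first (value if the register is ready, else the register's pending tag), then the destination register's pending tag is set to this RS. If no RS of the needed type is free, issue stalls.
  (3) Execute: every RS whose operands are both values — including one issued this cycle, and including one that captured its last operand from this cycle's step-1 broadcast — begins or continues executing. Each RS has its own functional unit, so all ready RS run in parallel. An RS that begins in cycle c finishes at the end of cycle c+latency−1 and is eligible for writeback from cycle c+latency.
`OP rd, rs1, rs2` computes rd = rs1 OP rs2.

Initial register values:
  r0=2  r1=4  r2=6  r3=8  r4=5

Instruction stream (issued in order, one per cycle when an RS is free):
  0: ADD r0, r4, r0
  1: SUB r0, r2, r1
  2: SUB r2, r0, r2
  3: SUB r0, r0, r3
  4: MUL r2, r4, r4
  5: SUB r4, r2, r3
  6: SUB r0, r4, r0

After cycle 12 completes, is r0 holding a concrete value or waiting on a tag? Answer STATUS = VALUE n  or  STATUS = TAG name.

cycle 1: issue ADD r0<-Add1 // r0:Add1,r1:4,r2:6,r3:8,r4:5
cycle 2: issue SUB r0<-Add2 // r0:Add2,r1:4,r2:6,r3:8,r4:5
cycle 3: stall // r0:Add2,r1:4,r2:6,r3:8,r4:5
cycle 4: CDB Add1=7; issue SUB r2<-Add1 // r0:Add2,r1:4,r2:Add1,r3:8,r4:5
cycle 5: CDB Add2=2; issue SUB r0<-Add2 // r0:Add2,r1:4,r2:Add1,r3:8,r4:5
cycle 6: issue MUL r2<-Mul1 // r0:Add2,r1:4,r2:Mul1,r3:8,r4:5
cycle 7: stall // r0:Add2,r1:4,r2:Mul1,r3:8,r4:5
cycle 8: CDB Add1=-4; issue SUB r4<-Add1 // r0:Add2,r1:4,r2:Mul1,r3:8,r4:Add1
cycle 9: CDB Add2=-6; issue SUB r0<-Add2 // r0:Add2,r1:4,r2:Mul1,r3:8,r4:Add1
cycle 10: - // r0:Add2,r1:4,r2:Mul1,r3:8,r4:Add1
cycle 11: CDB Mul1=25 // r0:Add2,r1:4,r2:25,r3:8,r4:Add1
cycle 12: - // r0:Add2,r1:4,r2:25,r3:8,r4:Add1

STATUS = TAG Add2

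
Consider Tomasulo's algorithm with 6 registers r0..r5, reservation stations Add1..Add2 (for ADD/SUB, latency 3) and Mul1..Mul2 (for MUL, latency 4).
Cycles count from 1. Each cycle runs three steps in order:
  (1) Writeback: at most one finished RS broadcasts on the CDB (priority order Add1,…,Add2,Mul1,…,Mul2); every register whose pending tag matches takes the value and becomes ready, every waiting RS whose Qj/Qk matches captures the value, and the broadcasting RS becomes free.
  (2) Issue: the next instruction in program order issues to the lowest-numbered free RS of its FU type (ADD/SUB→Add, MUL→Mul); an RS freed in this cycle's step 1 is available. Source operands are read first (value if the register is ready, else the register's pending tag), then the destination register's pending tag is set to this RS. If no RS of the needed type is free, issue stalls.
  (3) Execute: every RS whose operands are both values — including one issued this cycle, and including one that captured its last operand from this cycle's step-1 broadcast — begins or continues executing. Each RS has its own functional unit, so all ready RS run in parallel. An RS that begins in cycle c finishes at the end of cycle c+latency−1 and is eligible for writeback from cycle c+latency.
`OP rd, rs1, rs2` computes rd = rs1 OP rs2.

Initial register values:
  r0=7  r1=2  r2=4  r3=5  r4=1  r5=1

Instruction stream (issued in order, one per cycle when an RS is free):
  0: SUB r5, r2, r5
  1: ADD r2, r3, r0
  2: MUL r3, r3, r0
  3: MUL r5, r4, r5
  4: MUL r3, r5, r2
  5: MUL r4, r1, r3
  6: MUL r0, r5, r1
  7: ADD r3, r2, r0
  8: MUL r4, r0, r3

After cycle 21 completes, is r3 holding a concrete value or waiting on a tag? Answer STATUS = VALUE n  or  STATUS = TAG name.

c1: issue SUB r5<-Add1 | r0:7,r1:2,r2:4,r3:5,r4:1,r5:Add1
c2: issue ADD r2<-Add2 | r0:7,r1:2,r2:Add2,r3:5,r4:1,r5:Add1
c3: issue MUL r3<-Mul1 | r0:7,r1:2,r2:Add2,r3:Mul1,r4:1,r5:Add1
c4: CDB Add1=3; issue MUL r5<-Mul2 | r0:7,r1:2,r2:Add2,r3:Mul1,r4:1,r5:Mul2
c5: CDB Add2=12; stall | r0:7,r1:2,r2:12,r3:Mul1,r4:1,r5:Mul2
c6: stall | r0:7,r1:2,r2:12,r3:Mul1,r4:1,r5:Mul2
c7: CDB Mul1=35; issue MUL r3<-Mul1 | r0:7,r1:2,r2:12,r3:Mul1,r4:1,r5:Mul2
c8: CDB Mul2=3; issue MUL r4<-Mul2 | r0:7,r1:2,r2:12,r3:Mul1,r4:Mul2,r5:3
c9: stall | r0:7,r1:2,r2:12,r3:Mul1,r4:Mul2,r5:3
c10: stall | r0:7,r1:2,r2:12,r3:Mul1,r4:Mul2,r5:3
c11: stall | r0:7,r1:2,r2:12,r3:Mul1,r4:Mul2,r5:3
c12: CDB Mul1=36; issue MUL r0<-Mul1 | r0:Mul1,r1:2,r2:12,r3:36,r4:Mul2,r5:3
c13: issue ADD r3<-Add1 | r0:Mul1,r1:2,r2:12,r3:Add1,r4:Mul2,r5:3
c14: stall | r0:Mul1,r1:2,r2:12,r3:Add1,r4:Mul2,r5:3
c15: stall | r0:Mul1,r1:2,r2:12,r3:Add1,r4:Mul2,r5:3
c16: CDB Mul1=6; issue MUL r4<-Mul1 | r0:6,r1:2,r2:12,r3:Add1,r4:Mul1,r5:3
c17: CDB Mul2=72 | r0:6,r1:2,r2:12,r3:Add1,r4:Mul1,r5:3
c18: - | r0:6,r1:2,r2:12,r3:Add1,r4:Mul1,r5:3
c19: CDB Add1=18 | r0:6,r1:2,r2:12,r3:18,r4:Mul1,r5:3
c20: - | r0:6,r1:2,r2:12,r3:18,r4:Mul1,r5:3
c21: - | r0:6,r1:2,r2:12,r3:18,r4:Mul1,r5:3

STATUS = VALUE 18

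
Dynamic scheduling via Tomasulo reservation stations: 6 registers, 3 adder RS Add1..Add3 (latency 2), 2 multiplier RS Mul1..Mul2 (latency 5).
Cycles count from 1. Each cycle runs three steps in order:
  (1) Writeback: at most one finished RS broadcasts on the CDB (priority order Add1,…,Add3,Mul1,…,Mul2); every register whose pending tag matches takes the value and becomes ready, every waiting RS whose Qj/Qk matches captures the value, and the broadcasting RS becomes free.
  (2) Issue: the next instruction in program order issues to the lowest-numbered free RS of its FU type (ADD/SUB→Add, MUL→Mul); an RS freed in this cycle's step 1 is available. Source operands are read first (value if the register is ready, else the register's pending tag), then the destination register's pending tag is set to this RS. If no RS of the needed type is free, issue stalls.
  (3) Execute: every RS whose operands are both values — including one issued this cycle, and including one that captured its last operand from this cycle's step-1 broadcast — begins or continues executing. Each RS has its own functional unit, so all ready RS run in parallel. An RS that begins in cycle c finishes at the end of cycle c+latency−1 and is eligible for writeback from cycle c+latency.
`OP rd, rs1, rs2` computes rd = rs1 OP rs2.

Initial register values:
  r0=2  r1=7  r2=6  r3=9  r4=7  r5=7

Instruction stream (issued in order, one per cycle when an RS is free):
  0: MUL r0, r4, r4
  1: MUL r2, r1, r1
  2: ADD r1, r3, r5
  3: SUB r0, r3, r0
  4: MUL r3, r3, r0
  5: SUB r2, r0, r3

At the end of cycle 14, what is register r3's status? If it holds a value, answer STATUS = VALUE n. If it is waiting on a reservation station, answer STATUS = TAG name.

STATUS = VALUE -360

cycle 1: issue MUL r0<-Mul1 // r0:Mul1,r1:7,r2:6,r3:9,r4:7,r5:7
cycle 2: issue MUL r2<-Mul2 // r0:Mul1,r1:7,r2:Mul2,r3:9,r4:7,r5:7
cycle 3: issue ADD r1<-Add1 // r0:Mul1,r1:Add1,r2:Mul2,r3:9,r4:7,r5:7
cycle 4: issue SUB r0<-Add2 // r0:Add2,r1:Add1,r2:Mul2,r3:9,r4:7,r5:7
cycle 5: CDB Add1=16; stall // r0:Add2,r1:16,r2:Mul2,r3:9,r4:7,r5:7
cycle 6: CDB Mul1=49; issue MUL r3<-Mul1 // r0:Add2,r1:16,r2:Mul2,r3:Mul1,r4:7,r5:7
cycle 7: CDB Mul2=49; issue SUB r2<-Add1 // r0:Add2,r1:16,r2:Add1,r3:Mul1,r4:7,r5:7
cycle 8: CDB Add2=-40 // r0:-40,r1:16,r2:Add1,r3:Mul1,r4:7,r5:7
cycle 9: - // r0:-40,r1:16,r2:Add1,r3:Mul1,r4:7,r5:7
cycle 10: - // r0:-40,r1:16,r2:Add1,r3:Mul1,r4:7,r5:7
cycle 11: - // r0:-40,r1:16,r2:Add1,r3:Mul1,r4:7,r5:7
cycle 12: - // r0:-40,r1:16,r2:Add1,r3:Mul1,r4:7,r5:7
cycle 13: CDB Mul1=-360 // r0:-40,r1:16,r2:Add1,r3:-360,r4:7,r5:7
cycle 14: - // r0:-40,r1:16,r2:Add1,r3:-360,r4:7,r5:7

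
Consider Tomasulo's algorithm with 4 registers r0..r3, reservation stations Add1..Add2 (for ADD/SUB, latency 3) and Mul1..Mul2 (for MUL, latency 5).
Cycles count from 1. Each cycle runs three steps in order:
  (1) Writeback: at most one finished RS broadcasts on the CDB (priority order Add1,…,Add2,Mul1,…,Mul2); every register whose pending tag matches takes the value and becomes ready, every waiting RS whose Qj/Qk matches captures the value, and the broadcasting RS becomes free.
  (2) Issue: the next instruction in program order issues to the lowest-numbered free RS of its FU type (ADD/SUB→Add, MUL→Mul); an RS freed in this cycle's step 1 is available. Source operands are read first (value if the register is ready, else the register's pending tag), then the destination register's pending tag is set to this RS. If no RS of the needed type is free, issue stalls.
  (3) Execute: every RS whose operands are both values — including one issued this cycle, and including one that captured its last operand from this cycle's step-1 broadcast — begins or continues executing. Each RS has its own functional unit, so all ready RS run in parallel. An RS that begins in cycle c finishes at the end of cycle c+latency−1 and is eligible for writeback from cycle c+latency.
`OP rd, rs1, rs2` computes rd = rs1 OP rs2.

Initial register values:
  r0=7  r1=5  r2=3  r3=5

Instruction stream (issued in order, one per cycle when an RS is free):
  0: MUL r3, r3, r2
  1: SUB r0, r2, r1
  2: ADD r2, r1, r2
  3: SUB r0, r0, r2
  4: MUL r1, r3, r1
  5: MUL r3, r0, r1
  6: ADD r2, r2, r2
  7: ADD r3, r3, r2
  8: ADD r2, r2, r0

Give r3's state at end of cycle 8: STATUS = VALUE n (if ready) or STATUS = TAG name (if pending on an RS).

STATUS = TAG Mul1

  c1: issue MUL r3<-Mul1  regs: r0:7,r1:5,r2:3,r3:Mul1
  c2: issue SUB r0<-Add1  regs: r0:Add1,r1:5,r2:3,r3:Mul1
  c3: issue ADD r2<-Add2  regs: r0:Add1,r1:5,r2:Add2,r3:Mul1
  c4: stall  regs: r0:Add1,r1:5,r2:Add2,r3:Mul1
  c5: CDB Add1=-2; issue SUB r0<-Add1  regs: r0:Add1,r1:5,r2:Add2,r3:Mul1
  c6: CDB Add2=8; issue MUL r1<-Mul2  regs: r0:Add1,r1:Mul2,r2:8,r3:Mul1
  c7: CDB Mul1=15; issue MUL r3<-Mul1  regs: r0:Add1,r1:Mul2,r2:8,r3:Mul1
  c8: issue ADD r2<-Add2  regs: r0:Add1,r1:Mul2,r2:Add2,r3:Mul1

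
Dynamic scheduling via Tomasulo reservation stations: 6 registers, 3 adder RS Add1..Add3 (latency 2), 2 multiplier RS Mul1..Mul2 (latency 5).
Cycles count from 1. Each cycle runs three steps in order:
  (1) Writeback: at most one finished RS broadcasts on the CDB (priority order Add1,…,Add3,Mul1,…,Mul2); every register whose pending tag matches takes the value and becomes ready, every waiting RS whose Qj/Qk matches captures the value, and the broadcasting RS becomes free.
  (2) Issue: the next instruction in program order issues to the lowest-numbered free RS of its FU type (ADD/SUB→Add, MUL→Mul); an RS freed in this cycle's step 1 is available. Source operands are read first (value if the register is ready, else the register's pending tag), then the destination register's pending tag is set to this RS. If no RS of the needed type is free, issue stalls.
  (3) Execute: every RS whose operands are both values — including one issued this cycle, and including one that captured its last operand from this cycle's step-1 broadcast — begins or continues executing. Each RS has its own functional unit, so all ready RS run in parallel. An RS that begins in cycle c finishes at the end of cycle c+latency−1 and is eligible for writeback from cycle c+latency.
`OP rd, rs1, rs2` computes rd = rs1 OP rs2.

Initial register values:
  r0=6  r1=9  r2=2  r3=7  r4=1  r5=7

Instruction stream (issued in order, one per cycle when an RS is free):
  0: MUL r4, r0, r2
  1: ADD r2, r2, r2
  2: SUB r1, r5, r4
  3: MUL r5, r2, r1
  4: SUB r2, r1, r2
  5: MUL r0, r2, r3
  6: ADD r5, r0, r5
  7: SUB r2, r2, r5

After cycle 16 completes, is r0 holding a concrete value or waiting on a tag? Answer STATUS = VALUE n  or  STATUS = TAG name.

  c1: issue MUL r4<-Mul1  regs: r0:6,r1:9,r2:2,r3:7,r4:Mul1,r5:7
  c2: issue ADD r2<-Add1  regs: r0:6,r1:9,r2:Add1,r3:7,r4:Mul1,r5:7
  c3: issue SUB r1<-Add2  regs: r0:6,r1:Add2,r2:Add1,r3:7,r4:Mul1,r5:7
  c4: CDB Add1=4; issue MUL r5<-Mul2  regs: r0:6,r1:Add2,r2:4,r3:7,r4:Mul1,r5:Mul2
  c5: issue SUB r2<-Add1  regs: r0:6,r1:Add2,r2:Add1,r3:7,r4:Mul1,r5:Mul2
  c6: CDB Mul1=12; issue MUL r0<-Mul1  regs: r0:Mul1,r1:Add2,r2:Add1,r3:7,r4:12,r5:Mul2
  c7: issue ADD r5<-Add3  regs: r0:Mul1,r1:Add2,r2:Add1,r3:7,r4:12,r5:Add3
  c8: CDB Add2=-5; issue SUB r2<-Add2  regs: r0:Mul1,r1:-5,r2:Add2,r3:7,r4:12,r5:Add3
  c9: -  regs: r0:Mul1,r1:-5,r2:Add2,r3:7,r4:12,r5:Add3
  c10: CDB Add1=-9  regs: r0:Mul1,r1:-5,r2:Add2,r3:7,r4:12,r5:Add3
  c11: -  regs: r0:Mul1,r1:-5,r2:Add2,r3:7,r4:12,r5:Add3
  c12: -  regs: r0:Mul1,r1:-5,r2:Add2,r3:7,r4:12,r5:Add3
  c13: CDB Mul2=-20  regs: r0:Mul1,r1:-5,r2:Add2,r3:7,r4:12,r5:Add3
  c14: -  regs: r0:Mul1,r1:-5,r2:Add2,r3:7,r4:12,r5:Add3
  c15: CDB Mul1=-63  regs: r0:-63,r1:-5,r2:Add2,r3:7,r4:12,r5:Add3
  c16: -  regs: r0:-63,r1:-5,r2:Add2,r3:7,r4:12,r5:Add3

STATUS = VALUE -63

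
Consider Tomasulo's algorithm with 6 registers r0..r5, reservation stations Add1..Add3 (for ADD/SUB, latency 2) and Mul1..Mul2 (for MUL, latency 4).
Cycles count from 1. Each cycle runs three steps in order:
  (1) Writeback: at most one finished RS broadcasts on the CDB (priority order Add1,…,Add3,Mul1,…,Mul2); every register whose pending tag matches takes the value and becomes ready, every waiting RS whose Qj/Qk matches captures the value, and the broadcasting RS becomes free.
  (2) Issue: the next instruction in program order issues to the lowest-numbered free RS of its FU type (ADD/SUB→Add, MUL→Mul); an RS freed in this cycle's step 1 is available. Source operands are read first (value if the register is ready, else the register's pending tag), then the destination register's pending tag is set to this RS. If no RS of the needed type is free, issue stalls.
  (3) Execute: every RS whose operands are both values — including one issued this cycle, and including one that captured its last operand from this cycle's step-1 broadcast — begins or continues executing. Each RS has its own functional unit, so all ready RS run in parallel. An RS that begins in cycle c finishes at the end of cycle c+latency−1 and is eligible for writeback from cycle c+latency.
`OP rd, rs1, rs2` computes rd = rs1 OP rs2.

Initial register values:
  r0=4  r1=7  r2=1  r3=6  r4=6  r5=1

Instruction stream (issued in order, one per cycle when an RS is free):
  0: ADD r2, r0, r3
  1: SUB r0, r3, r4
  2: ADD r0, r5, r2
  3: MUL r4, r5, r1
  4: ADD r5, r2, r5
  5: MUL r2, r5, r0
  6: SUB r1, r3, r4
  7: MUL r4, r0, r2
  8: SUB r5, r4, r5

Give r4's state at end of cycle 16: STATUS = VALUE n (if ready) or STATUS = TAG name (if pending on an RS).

c1: issue ADD r2<-Add1 | r0:4,r1:7,r2:Add1,r3:6,r4:6,r5:1
c2: issue SUB r0<-Add2 | r0:Add2,r1:7,r2:Add1,r3:6,r4:6,r5:1
c3: CDB Add1=10; issue ADD r0<-Add1 | r0:Add1,r1:7,r2:10,r3:6,r4:6,r5:1
c4: CDB Add2=0; issue MUL r4<-Mul1 | r0:Add1,r1:7,r2:10,r3:6,r4:Mul1,r5:1
c5: CDB Add1=11; issue ADD r5<-Add1 | r0:11,r1:7,r2:10,r3:6,r4:Mul1,r5:Add1
c6: issue MUL r2<-Mul2 | r0:11,r1:7,r2:Mul2,r3:6,r4:Mul1,r5:Add1
c7: CDB Add1=11; issue SUB r1<-Add1 | r0:11,r1:Add1,r2:Mul2,r3:6,r4:Mul1,r5:11
c8: CDB Mul1=7; issue MUL r4<-Mul1 | r0:11,r1:Add1,r2:Mul2,r3:6,r4:Mul1,r5:11
c9: issue SUB r5<-Add2 | r0:11,r1:Add1,r2:Mul2,r3:6,r4:Mul1,r5:Add2
c10: CDB Add1=-1 | r0:11,r1:-1,r2:Mul2,r3:6,r4:Mul1,r5:Add2
c11: CDB Mul2=121 | r0:11,r1:-1,r2:121,r3:6,r4:Mul1,r5:Add2
c12: - | r0:11,r1:-1,r2:121,r3:6,r4:Mul1,r5:Add2
c13: - | r0:11,r1:-1,r2:121,r3:6,r4:Mul1,r5:Add2
c14: - | r0:11,r1:-1,r2:121,r3:6,r4:Mul1,r5:Add2
c15: CDB Mul1=1331 | r0:11,r1:-1,r2:121,r3:6,r4:1331,r5:Add2
c16: - | r0:11,r1:-1,r2:121,r3:6,r4:1331,r5:Add2

STATUS = VALUE 1331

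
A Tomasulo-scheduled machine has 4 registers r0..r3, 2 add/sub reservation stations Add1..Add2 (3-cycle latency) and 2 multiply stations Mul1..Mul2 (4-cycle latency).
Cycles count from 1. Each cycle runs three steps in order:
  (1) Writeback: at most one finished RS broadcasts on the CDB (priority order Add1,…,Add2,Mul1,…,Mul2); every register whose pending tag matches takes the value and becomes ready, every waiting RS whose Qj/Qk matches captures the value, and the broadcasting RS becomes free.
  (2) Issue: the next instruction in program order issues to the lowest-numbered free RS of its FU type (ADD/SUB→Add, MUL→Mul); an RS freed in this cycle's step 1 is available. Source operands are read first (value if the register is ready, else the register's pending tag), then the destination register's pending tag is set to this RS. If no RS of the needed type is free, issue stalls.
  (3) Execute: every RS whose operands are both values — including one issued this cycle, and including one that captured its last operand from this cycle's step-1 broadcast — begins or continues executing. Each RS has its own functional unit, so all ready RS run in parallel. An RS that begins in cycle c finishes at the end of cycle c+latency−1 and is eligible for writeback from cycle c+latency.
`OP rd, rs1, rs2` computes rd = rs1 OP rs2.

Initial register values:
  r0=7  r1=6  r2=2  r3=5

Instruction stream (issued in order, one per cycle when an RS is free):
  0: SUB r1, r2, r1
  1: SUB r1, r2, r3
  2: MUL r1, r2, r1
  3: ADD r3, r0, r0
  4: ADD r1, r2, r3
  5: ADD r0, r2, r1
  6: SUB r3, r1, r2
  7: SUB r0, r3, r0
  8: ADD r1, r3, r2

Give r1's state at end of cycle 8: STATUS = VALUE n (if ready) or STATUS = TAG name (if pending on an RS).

cycle 1: issue SUB r1<-Add1 // r0:7,r1:Add1,r2:2,r3:5
cycle 2: issue SUB r1<-Add2 // r0:7,r1:Add2,r2:2,r3:5
cycle 3: issue MUL r1<-Mul1 // r0:7,r1:Mul1,r2:2,r3:5
cycle 4: CDB Add1=-4; issue ADD r3<-Add1 // r0:7,r1:Mul1,r2:2,r3:Add1
cycle 5: CDB Add2=-3; issue ADD r1<-Add2 // r0:7,r1:Add2,r2:2,r3:Add1
cycle 6: stall // r0:7,r1:Add2,r2:2,r3:Add1
cycle 7: CDB Add1=14; issue ADD r0<-Add1 // r0:Add1,r1:Add2,r2:2,r3:14
cycle 8: stall // r0:Add1,r1:Add2,r2:2,r3:14

STATUS = TAG Add2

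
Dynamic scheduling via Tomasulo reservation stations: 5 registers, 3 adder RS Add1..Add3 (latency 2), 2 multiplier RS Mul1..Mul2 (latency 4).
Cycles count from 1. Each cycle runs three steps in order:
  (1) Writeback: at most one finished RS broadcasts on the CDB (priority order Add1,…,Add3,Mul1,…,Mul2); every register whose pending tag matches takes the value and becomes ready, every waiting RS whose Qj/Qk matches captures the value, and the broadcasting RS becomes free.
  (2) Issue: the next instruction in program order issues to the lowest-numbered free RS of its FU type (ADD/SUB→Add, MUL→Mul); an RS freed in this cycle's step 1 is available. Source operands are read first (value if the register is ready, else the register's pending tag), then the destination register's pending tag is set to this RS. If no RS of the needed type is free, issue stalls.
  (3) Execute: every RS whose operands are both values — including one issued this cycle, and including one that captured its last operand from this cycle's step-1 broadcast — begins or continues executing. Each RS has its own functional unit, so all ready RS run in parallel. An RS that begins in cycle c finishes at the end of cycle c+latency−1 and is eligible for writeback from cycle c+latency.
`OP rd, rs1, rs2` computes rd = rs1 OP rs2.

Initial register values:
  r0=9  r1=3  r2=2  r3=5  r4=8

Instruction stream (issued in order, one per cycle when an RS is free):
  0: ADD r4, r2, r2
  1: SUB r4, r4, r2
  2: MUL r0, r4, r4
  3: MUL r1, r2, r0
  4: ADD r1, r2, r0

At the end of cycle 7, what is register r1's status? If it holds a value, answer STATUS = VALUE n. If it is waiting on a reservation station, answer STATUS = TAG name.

STATUS = TAG Add1

c1: issue ADD r4<-Add1 | r0:9,r1:3,r2:2,r3:5,r4:Add1
c2: issue SUB r4<-Add2 | r0:9,r1:3,r2:2,r3:5,r4:Add2
c3: CDB Add1=4; issue MUL r0<-Mul1 | r0:Mul1,r1:3,r2:2,r3:5,r4:Add2
c4: issue MUL r1<-Mul2 | r0:Mul1,r1:Mul2,r2:2,r3:5,r4:Add2
c5: CDB Add2=2; issue ADD r1<-Add1 | r0:Mul1,r1:Add1,r2:2,r3:5,r4:2
c6: - | r0:Mul1,r1:Add1,r2:2,r3:5,r4:2
c7: - | r0:Mul1,r1:Add1,r2:2,r3:5,r4:2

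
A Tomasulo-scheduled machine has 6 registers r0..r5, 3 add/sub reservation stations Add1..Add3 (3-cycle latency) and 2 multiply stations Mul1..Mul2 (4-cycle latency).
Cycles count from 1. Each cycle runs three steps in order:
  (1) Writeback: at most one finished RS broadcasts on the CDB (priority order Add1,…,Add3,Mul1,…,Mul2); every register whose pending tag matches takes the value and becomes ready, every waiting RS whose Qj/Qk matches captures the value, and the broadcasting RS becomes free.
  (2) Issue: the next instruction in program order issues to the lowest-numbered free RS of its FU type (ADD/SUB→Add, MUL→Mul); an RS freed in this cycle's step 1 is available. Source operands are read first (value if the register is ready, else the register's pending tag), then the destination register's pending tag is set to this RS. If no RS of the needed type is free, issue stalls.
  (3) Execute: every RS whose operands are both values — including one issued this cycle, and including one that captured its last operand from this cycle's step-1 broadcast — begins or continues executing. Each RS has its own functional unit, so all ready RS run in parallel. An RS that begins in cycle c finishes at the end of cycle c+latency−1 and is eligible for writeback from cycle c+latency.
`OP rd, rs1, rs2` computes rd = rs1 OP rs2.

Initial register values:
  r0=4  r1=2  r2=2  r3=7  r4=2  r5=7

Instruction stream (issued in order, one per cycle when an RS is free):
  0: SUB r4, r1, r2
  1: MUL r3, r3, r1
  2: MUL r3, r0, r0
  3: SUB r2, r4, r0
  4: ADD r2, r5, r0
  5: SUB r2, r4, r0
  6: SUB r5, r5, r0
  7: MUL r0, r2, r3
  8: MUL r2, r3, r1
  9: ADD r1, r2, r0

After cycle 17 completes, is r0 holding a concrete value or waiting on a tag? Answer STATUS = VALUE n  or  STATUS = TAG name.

STATUS = VALUE -64

cycle 1: issue SUB r4<-Add1 // r0:4,r1:2,r2:2,r3:7,r4:Add1,r5:7
cycle 2: issue MUL r3<-Mul1 // r0:4,r1:2,r2:2,r3:Mul1,r4:Add1,r5:7
cycle 3: issue MUL r3<-Mul2 // r0:4,r1:2,r2:2,r3:Mul2,r4:Add1,r5:7
cycle 4: CDB Add1=0; issue SUB r2<-Add1 // r0:4,r1:2,r2:Add1,r3:Mul2,r4:0,r5:7
cycle 5: issue ADD r2<-Add2 // r0:4,r1:2,r2:Add2,r3:Mul2,r4:0,r5:7
cycle 6: CDB Mul1=14; issue SUB r2<-Add3 // r0:4,r1:2,r2:Add3,r3:Mul2,r4:0,r5:7
cycle 7: CDB Add1=-4; issue SUB r5<-Add1 // r0:4,r1:2,r2:Add3,r3:Mul2,r4:0,r5:Add1
cycle 8: CDB Add2=11; issue MUL r0<-Mul1 // r0:Mul1,r1:2,r2:Add3,r3:Mul2,r4:0,r5:Add1
cycle 9: CDB Add3=-4; stall // r0:Mul1,r1:2,r2:-4,r3:Mul2,r4:0,r5:Add1
cycle 10: CDB Add1=3; stall // r0:Mul1,r1:2,r2:-4,r3:Mul2,r4:0,r5:3
cycle 11: CDB Mul2=16; issue MUL r2<-Mul2 // r0:Mul1,r1:2,r2:Mul2,r3:16,r4:0,r5:3
cycle 12: issue ADD r1<-Add1 // r0:Mul1,r1:Add1,r2:Mul2,r3:16,r4:0,r5:3
cycle 13: - // r0:Mul1,r1:Add1,r2:Mul2,r3:16,r4:0,r5:3
cycle 14: - // r0:Mul1,r1:Add1,r2:Mul2,r3:16,r4:0,r5:3
cycle 15: CDB Mul1=-64 // r0:-64,r1:Add1,r2:Mul2,r3:16,r4:0,r5:3
cycle 16: CDB Mul2=32 // r0:-64,r1:Add1,r2:32,r3:16,r4:0,r5:3
cycle 17: - // r0:-64,r1:Add1,r2:32,r3:16,r4:0,r5:3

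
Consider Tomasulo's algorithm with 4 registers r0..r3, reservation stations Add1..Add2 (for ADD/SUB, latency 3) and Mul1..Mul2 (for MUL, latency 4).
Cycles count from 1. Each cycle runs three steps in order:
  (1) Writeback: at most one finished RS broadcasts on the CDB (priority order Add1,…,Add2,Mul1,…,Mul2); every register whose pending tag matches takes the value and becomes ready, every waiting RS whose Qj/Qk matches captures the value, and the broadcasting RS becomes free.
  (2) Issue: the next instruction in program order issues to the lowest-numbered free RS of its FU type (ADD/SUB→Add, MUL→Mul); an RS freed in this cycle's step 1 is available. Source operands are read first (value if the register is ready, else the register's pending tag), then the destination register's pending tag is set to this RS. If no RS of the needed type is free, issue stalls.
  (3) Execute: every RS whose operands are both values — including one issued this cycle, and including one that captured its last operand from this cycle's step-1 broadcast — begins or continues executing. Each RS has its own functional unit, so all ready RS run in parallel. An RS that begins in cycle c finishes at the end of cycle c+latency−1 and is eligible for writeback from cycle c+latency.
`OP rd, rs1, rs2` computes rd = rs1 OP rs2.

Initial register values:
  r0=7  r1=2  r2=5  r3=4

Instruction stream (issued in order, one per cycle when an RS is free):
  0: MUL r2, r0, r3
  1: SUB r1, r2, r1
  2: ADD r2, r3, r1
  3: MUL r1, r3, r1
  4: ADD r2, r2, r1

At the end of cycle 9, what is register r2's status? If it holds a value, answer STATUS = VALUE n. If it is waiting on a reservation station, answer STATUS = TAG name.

  c1: issue MUL r2<-Mul1  regs: r0:7,r1:2,r2:Mul1,r3:4
  c2: issue SUB r1<-Add1  regs: r0:7,r1:Add1,r2:Mul1,r3:4
  c3: issue ADD r2<-Add2  regs: r0:7,r1:Add1,r2:Add2,r3:4
  c4: issue MUL r1<-Mul2  regs: r0:7,r1:Mul2,r2:Add2,r3:4
  c5: CDB Mul1=28; stall  regs: r0:7,r1:Mul2,r2:Add2,r3:4
  c6: stall  regs: r0:7,r1:Mul2,r2:Add2,r3:4
  c7: stall  regs: r0:7,r1:Mul2,r2:Add2,r3:4
  c8: CDB Add1=26; issue ADD r2<-Add1  regs: r0:7,r1:Mul2,r2:Add1,r3:4
  c9: -  regs: r0:7,r1:Mul2,r2:Add1,r3:4

STATUS = TAG Add1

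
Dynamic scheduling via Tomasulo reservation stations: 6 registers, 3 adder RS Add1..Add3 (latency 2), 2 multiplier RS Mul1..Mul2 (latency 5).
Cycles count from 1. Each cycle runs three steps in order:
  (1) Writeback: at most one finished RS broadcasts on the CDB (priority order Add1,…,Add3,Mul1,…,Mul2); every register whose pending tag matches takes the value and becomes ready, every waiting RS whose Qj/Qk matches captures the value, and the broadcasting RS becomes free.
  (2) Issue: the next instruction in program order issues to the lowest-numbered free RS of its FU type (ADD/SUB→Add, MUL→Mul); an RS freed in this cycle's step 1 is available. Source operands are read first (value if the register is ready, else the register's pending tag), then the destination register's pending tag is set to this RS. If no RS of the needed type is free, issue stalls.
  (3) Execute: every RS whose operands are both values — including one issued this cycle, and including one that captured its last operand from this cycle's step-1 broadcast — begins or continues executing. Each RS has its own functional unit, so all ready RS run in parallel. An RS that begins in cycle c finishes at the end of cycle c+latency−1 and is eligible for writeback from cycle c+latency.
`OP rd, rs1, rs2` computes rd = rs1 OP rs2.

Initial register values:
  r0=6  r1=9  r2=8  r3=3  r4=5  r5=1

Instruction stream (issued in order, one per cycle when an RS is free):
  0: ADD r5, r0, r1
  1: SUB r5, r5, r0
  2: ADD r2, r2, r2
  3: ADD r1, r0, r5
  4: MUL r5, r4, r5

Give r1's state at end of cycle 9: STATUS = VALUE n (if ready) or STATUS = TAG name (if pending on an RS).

c1: issue ADD r5<-Add1 | r0:6,r1:9,r2:8,r3:3,r4:5,r5:Add1
c2: issue SUB r5<-Add2 | r0:6,r1:9,r2:8,r3:3,r4:5,r5:Add2
c3: CDB Add1=15; issue ADD r2<-Add1 | r0:6,r1:9,r2:Add1,r3:3,r4:5,r5:Add2
c4: issue ADD r1<-Add3 | r0:6,r1:Add3,r2:Add1,r3:3,r4:5,r5:Add2
c5: CDB Add1=16; issue MUL r5<-Mul1 | r0:6,r1:Add3,r2:16,r3:3,r4:5,r5:Mul1
c6: CDB Add2=9 | r0:6,r1:Add3,r2:16,r3:3,r4:5,r5:Mul1
c7: - | r0:6,r1:Add3,r2:16,r3:3,r4:5,r5:Mul1
c8: CDB Add3=15 | r0:6,r1:15,r2:16,r3:3,r4:5,r5:Mul1
c9: - | r0:6,r1:15,r2:16,r3:3,r4:5,r5:Mul1

STATUS = VALUE 15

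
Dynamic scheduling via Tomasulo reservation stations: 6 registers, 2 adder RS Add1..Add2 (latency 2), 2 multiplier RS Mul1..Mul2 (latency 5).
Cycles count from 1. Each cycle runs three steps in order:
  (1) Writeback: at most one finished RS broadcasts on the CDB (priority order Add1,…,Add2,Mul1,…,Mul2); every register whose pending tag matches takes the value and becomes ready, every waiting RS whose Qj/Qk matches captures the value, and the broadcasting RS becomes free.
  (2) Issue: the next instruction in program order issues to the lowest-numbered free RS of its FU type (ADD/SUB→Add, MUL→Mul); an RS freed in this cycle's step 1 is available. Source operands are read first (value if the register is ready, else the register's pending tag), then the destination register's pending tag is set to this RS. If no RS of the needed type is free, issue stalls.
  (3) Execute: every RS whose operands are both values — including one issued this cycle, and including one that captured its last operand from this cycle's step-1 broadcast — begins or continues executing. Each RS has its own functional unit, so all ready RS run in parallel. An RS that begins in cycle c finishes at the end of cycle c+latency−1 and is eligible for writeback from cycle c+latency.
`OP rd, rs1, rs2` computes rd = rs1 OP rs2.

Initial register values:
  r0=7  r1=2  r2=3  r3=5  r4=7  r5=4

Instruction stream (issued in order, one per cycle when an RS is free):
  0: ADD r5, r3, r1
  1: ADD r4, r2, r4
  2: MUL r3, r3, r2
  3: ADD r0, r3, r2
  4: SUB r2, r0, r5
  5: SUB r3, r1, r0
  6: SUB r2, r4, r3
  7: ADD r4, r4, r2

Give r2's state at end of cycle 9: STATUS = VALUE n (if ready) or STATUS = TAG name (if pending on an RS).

  c1: issue ADD r5<-Add1  regs: r0:7,r1:2,r2:3,r3:5,r4:7,r5:Add1
  c2: issue ADD r4<-Add2  regs: r0:7,r1:2,r2:3,r3:5,r4:Add2,r5:Add1
  c3: CDB Add1=7; issue MUL r3<-Mul1  regs: r0:7,r1:2,r2:3,r3:Mul1,r4:Add2,r5:7
  c4: CDB Add2=10; issue ADD r0<-Add1  regs: r0:Add1,r1:2,r2:3,r3:Mul1,r4:10,r5:7
  c5: issue SUB r2<-Add2  regs: r0:Add1,r1:2,r2:Add2,r3:Mul1,r4:10,r5:7
  c6: stall  regs: r0:Add1,r1:2,r2:Add2,r3:Mul1,r4:10,r5:7
  c7: stall  regs: r0:Add1,r1:2,r2:Add2,r3:Mul1,r4:10,r5:7
  c8: CDB Mul1=15; stall  regs: r0:Add1,r1:2,r2:Add2,r3:15,r4:10,r5:7
  c9: stall  regs: r0:Add1,r1:2,r2:Add2,r3:15,r4:10,r5:7

STATUS = TAG Add2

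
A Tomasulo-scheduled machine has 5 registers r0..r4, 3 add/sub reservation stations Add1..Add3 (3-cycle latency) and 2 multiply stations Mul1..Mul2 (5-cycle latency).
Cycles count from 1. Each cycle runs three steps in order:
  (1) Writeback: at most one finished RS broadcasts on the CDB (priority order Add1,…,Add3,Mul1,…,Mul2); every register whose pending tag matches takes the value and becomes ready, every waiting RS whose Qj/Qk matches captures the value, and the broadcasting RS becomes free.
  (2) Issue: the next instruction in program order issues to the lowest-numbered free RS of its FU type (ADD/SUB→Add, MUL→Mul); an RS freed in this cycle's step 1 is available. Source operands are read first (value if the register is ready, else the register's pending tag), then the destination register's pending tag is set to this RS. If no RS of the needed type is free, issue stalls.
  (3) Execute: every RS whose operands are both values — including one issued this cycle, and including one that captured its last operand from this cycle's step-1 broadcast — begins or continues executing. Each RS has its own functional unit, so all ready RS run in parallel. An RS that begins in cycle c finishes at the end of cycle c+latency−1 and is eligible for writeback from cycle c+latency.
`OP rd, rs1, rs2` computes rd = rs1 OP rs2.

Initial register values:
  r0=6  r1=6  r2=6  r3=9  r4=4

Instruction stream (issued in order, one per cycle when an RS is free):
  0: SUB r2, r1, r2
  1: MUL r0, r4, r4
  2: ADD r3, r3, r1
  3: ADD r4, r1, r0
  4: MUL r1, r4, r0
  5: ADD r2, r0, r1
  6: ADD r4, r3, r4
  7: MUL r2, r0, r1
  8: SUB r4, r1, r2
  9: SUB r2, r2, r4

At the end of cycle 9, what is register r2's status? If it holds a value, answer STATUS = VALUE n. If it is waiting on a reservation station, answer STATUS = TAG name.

STATUS = TAG Mul1

c1: issue SUB r2<-Add1 | r0:6,r1:6,r2:Add1,r3:9,r4:4
c2: issue MUL r0<-Mul1 | r0:Mul1,r1:6,r2:Add1,r3:9,r4:4
c3: issue ADD r3<-Add2 | r0:Mul1,r1:6,r2:Add1,r3:Add2,r4:4
c4: CDB Add1=0; issue ADD r4<-Add1 | r0:Mul1,r1:6,r2:0,r3:Add2,r4:Add1
c5: issue MUL r1<-Mul2 | r0:Mul1,r1:Mul2,r2:0,r3:Add2,r4:Add1
c6: CDB Add2=15; issue ADD r2<-Add2 | r0:Mul1,r1:Mul2,r2:Add2,r3:15,r4:Add1
c7: CDB Mul1=16; issue ADD r4<-Add3 | r0:16,r1:Mul2,r2:Add2,r3:15,r4:Add3
c8: issue MUL r2<-Mul1 | r0:16,r1:Mul2,r2:Mul1,r3:15,r4:Add3
c9: stall | r0:16,r1:Mul2,r2:Mul1,r3:15,r4:Add3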